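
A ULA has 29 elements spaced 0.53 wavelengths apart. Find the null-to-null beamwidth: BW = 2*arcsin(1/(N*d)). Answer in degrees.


1/(N*d) = 1/(29*0.53) = 0.065062
BW = 2*arcsin(0.065062) = 7.5 degrees

7.5 degrees


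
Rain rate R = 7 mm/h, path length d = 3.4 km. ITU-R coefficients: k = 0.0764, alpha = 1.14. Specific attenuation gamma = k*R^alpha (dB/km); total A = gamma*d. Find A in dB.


gamma = 0.0764 * 7^1.14 = 0.702272 dB/km
A = 0.702272 * 3.4 = 2.39 dB

2.39 dB


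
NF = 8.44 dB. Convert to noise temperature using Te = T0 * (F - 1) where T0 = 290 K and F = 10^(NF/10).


NF_lin = 10^(8.44/10) = 6.982324
Te = 290 * (6.982324 - 1) = 1734.9 K

1734.9 K


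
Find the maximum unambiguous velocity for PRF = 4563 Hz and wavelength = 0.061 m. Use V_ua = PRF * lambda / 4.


V_ua = 4563 * 0.061 / 4 = 69.6 m/s

69.6 m/s


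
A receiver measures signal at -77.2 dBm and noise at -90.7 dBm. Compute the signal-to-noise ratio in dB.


SNR = -77.2 - (-90.7) = 13.5 dB

13.5 dB


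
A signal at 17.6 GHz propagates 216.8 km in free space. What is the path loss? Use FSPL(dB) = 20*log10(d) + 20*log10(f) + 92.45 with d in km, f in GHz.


20*log10(216.8) = 46.72
20*log10(17.6) = 24.91
FSPL = 164.1 dB

164.1 dB


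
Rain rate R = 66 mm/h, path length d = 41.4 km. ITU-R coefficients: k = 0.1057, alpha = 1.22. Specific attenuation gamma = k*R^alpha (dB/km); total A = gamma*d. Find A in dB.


gamma = 0.1057 * 66^1.22 = 17.535518 dB/km
A = 17.535518 * 41.4 = 725.97 dB

725.97 dB


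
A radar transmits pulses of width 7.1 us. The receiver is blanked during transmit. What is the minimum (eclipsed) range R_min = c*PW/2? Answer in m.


R_min = 3e8 * 7.1e-6 / 2 = 1065.0 m

1065.0 m


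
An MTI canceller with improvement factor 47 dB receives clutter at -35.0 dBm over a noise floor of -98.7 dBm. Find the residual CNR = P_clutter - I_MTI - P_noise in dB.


CNR = -35.0 - 47 - (-98.7) = 16.7 dB

16.7 dB


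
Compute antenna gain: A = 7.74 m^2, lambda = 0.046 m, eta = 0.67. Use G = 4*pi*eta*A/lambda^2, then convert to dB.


G_linear = 4*pi*0.67*7.74/0.046^2 = 30797.11
G_dB = 10*log10(30797.11) = 44.9 dB

44.9 dB


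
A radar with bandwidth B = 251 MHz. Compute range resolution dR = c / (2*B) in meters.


dR = 3e8 / (2 * 251000000.0) = 0.6 m

0.6 m


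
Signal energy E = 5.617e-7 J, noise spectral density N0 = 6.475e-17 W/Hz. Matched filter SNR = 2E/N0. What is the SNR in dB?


SNR_lin = 2 * 5.617e-7 / 6.475e-17 = 1.735e10
SNR_dB = 10*log10(1.735e10) = 102.4 dB

102.4 dB


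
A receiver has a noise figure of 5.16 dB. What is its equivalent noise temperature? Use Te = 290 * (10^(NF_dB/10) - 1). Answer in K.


NF_lin = 10^(5.16/10) = 3.280953
Te = 290 * (3.280953 - 1) = 661.5 K

661.5 K


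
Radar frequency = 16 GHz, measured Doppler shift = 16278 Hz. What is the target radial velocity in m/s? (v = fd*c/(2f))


v = 16278 * 3e8 / (2 * 16000000000.0) = 152.6 m/s

152.6 m/s


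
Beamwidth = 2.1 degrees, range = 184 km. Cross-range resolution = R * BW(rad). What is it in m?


BW_rad = 0.036651914
CR = 184000 * 0.036651914 = 6744.0 m

6744.0 m


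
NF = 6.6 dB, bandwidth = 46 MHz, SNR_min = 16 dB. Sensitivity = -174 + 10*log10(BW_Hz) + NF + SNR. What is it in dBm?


10*log10(46000000.0) = 76.63
S = -174 + 76.63 + 6.6 + 16 = -74.8 dBm

-74.8 dBm


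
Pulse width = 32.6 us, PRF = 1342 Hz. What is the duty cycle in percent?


DC = 32.6e-6 * 1342 * 100 = 4.37%

4.37%


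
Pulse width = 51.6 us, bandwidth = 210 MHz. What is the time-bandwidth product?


TBP = 51.6 * 210 = 10836.0

10836.0


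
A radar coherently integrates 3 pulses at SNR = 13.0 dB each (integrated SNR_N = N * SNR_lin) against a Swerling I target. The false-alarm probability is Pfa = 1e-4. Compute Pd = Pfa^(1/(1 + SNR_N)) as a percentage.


SNR_lin = 10^(13.0/10) = 19.95262
SNR_N = 3 * 19.95262 = 59.85786
1/(1 + SNR_N) = 1/60.85786 = 0.0164317
Pd = (1e-4)^0.0164317 = 0.85955
Pd = 86.0%

86.0%


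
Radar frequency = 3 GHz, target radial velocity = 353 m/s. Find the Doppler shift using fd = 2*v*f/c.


fd = 2 * 353 * 3000000000.0 / 3e8 = 7060.0 Hz

7060.0 Hz


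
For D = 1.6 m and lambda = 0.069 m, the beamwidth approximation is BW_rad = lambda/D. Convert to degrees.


BW_rad = 0.069 / 1.6 = 0.043125
BW_deg = 2.47 degrees

2.47 degrees


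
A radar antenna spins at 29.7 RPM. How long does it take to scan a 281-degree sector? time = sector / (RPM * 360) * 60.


t = 281 / (29.7 * 360) * 60 = 1.58 s

1.58 s


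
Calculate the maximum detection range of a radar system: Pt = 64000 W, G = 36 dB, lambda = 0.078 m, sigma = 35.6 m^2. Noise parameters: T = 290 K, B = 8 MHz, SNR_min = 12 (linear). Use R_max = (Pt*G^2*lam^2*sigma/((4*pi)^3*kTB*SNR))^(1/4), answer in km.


G_lin = 10^(36/10) = 3981.071706
R^4 = 64000 * 3981.071706^2 * 0.078^2 * 35.6 / ((4*pi)^3 * 1.38e-23 * 290 * 8000000.0 * 12)
R^4 = 2.88165e20 m^4
R_max = (2.88165e20)^(1/4) = 130289.8 m = 130.3 km

130.3 km


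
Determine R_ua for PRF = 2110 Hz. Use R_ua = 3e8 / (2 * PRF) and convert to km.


R_ua = 3e8 / (2 * 2110) = 71090.0 m = 71.1 km

71.1 km


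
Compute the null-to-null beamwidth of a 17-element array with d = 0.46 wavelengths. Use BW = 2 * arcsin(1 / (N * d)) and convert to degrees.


1/(N*d) = 1/(17*0.46) = 0.127877
BW = 2*arcsin(0.127877) = 14.7 degrees

14.7 degrees


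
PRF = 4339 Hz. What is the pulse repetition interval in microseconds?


PRI = 1/4339 = 0.0002304678 s = 230.5 us

230.5 us


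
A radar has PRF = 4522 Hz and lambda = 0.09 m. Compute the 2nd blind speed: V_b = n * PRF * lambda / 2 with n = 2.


V_blind = 2 * 4522 * 0.09 / 2 = 407.0 m/s

407.0 m/s


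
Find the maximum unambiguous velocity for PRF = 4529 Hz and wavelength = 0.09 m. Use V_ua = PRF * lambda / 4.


V_ua = 4529 * 0.09 / 4 = 101.9 m/s

101.9 m/s


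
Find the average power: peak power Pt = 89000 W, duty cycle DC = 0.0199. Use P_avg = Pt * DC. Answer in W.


P_avg = 89000 * 0.0199 = 1771.1 W

1771.1 W


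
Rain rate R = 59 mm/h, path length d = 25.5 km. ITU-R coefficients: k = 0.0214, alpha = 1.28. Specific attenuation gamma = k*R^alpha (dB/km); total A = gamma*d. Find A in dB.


gamma = 0.0214 * 59^1.28 = 3.954616 dB/km
A = 3.954616 * 25.5 = 100.84 dB

100.84 dB


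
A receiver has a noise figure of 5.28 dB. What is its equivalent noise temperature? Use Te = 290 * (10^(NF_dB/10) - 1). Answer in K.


NF_lin = 10^(5.28/10) = 3.372873
Te = 290 * (3.372873 - 1) = 688.1 K

688.1 K


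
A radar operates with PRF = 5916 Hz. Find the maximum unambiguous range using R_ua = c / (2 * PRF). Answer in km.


R_ua = 3e8 / (2 * 5916) = 25355.0 m = 25.4 km

25.4 km


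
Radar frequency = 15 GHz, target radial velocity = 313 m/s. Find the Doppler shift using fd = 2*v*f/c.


fd = 2 * 313 * 15000000000.0 / 3e8 = 31300.0 Hz

31300.0 Hz


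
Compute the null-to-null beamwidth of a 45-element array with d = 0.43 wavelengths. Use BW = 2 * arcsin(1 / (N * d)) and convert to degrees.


1/(N*d) = 1/(45*0.43) = 0.05168
BW = 2*arcsin(0.05168) = 5.9 degrees

5.9 degrees


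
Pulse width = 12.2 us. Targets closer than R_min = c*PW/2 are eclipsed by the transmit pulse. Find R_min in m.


R_min = 3e8 * 12.2e-6 / 2 = 1830.0 m

1830.0 m


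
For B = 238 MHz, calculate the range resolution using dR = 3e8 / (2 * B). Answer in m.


dR = 3e8 / (2 * 238000000.0) = 0.63 m

0.63 m


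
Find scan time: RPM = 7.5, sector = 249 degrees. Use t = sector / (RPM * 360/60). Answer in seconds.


t = 249 / (7.5 * 360) * 60 = 5.53 s

5.53 s


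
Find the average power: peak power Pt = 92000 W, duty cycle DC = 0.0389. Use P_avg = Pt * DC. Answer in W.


P_avg = 92000 * 0.0389 = 3578.8 W

3578.8 W


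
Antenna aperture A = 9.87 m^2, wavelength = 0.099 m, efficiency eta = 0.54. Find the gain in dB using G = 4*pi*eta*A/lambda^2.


G_linear = 4*pi*0.54*9.87/0.099^2 = 6833.61
G_dB = 10*log10(6833.61) = 38.3 dB

38.3 dB


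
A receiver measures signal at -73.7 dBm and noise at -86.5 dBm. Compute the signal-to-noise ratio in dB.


SNR = -73.7 - (-86.5) = 12.8 dB

12.8 dB


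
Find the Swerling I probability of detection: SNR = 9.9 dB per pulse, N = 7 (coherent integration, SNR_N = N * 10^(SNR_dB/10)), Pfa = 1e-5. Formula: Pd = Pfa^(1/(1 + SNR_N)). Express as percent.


SNR_lin = 10^(9.9/10) = 9.77237
SNR_N = 7 * 9.77237 = 68.40659
1/(1 + SNR_N) = 1/69.40659 = 0.0144079
Pd = (1e-5)^0.0144079 = 0.84715
Pd = 84.7%

84.7%


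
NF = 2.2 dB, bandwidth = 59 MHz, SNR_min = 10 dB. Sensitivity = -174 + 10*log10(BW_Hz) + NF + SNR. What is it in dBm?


10*log10(59000000.0) = 77.71
S = -174 + 77.71 + 2.2 + 10 = -84.1 dBm

-84.1 dBm


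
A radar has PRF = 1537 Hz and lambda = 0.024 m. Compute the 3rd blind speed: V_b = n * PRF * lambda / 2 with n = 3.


V_blind = 3 * 1537 * 0.024 / 2 = 55.3 m/s

55.3 m/s


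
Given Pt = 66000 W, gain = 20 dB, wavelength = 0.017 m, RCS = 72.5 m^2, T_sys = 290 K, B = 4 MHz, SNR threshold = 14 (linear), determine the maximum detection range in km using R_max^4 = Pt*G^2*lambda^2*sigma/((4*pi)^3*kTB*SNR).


G_lin = 10^(20/10) = 100.0
R^4 = 66000 * 100.0^2 * 0.017^2 * 72.5 / ((4*pi)^3 * 1.38e-23 * 290 * 4000000.0 * 14)
R^4 = 3.10946e16 m^4
R_max = (3.10946e16)^(1/4) = 13279.2 m = 13.3 km

13.3 km


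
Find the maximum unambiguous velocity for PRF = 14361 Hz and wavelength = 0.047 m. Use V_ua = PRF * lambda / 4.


V_ua = 14361 * 0.047 / 4 = 168.7 m/s

168.7 m/s


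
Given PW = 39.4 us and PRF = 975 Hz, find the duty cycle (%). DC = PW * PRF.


DC = 39.4e-6 * 975 * 100 = 3.84%

3.84%


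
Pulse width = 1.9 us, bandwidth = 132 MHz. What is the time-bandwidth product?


TBP = 1.9 * 132 = 250.8

250.8


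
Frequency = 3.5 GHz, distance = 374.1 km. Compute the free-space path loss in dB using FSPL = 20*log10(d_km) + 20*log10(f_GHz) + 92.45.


20*log10(374.1) = 51.46
20*log10(3.5) = 10.88
FSPL = 154.8 dB

154.8 dB


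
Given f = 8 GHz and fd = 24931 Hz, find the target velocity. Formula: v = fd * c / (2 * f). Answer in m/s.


v = 24931 * 3e8 / (2 * 8000000000.0) = 467.5 m/s

467.5 m/s


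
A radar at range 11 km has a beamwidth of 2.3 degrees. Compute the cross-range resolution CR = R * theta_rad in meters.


BW_rad = 0.040142573
CR = 11000 * 0.040142573 = 441.6 m

441.6 m


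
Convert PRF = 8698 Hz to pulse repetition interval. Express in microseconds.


PRI = 1/8698 = 0.000114969 s = 115.0 us

115.0 us


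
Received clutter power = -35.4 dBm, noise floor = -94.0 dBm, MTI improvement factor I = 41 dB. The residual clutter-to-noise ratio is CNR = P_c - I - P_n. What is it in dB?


CNR = -35.4 - 41 - (-94.0) = 17.6 dB

17.6 dB


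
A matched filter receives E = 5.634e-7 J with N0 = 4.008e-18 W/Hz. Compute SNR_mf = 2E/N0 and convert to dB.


SNR_lin = 2 * 5.634e-7 / 4.008e-18 = 2.811e11
SNR_dB = 10*log10(2.811e11) = 114.5 dB

114.5 dB


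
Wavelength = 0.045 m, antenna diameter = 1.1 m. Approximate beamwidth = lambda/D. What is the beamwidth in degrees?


BW_rad = 0.045 / 1.1 = 0.040909
BW_deg = 2.34 degrees

2.34 degrees


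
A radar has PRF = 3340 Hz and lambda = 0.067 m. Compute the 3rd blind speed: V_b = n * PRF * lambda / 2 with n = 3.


V_blind = 3 * 3340 * 0.067 / 2 = 335.7 m/s

335.7 m/s


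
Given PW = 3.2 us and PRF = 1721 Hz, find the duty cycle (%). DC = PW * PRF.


DC = 3.2e-6 * 1721 * 100 = 0.55%

0.55%


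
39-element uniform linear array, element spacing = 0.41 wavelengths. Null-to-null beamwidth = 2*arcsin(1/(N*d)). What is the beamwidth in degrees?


1/(N*d) = 1/(39*0.41) = 0.062539
BW = 2*arcsin(0.062539) = 7.2 degrees

7.2 degrees


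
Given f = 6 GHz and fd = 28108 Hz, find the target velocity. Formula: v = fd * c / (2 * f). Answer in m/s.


v = 28108 * 3e8 / (2 * 6000000000.0) = 702.7 m/s

702.7 m/s


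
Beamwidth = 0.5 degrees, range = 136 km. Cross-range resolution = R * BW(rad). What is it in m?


BW_rad = 0.008726646
CR = 136000 * 0.008726646 = 1186.8 m

1186.8 m


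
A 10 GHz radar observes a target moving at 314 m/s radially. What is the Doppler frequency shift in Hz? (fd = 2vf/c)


fd = 2 * 314 * 10000000000.0 / 3e8 = 20933.3 Hz

20933.3 Hz


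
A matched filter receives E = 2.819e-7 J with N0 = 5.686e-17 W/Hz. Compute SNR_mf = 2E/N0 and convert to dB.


SNR_lin = 2 * 2.819e-7 / 5.686e-17 = 9.916e9
SNR_dB = 10*log10(9.916e9) = 100.0 dB

100.0 dB


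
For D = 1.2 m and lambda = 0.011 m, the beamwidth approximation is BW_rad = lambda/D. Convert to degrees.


BW_rad = 0.011 / 1.2 = 0.009167
BW_deg = 0.53 degrees

0.53 degrees


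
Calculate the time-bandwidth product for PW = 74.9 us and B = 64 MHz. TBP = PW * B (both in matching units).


TBP = 74.9 * 64 = 4793.6

4793.6


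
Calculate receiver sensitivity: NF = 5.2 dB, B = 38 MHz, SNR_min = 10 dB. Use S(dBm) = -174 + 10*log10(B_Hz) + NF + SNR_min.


10*log10(38000000.0) = 75.8
S = -174 + 75.8 + 5.2 + 10 = -83.0 dBm

-83.0 dBm


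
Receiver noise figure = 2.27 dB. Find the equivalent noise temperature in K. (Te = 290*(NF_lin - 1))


NF_lin = 10^(2.27/10) = 1.686553
Te = 290 * (1.686553 - 1) = 199.1 K

199.1 K


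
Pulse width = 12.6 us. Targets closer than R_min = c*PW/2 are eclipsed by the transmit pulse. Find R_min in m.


R_min = 3e8 * 12.6e-6 / 2 = 1890.0 m

1890.0 m


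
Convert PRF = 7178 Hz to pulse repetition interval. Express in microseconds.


PRI = 1/7178 = 0.0001393146 s = 139.3 us

139.3 us


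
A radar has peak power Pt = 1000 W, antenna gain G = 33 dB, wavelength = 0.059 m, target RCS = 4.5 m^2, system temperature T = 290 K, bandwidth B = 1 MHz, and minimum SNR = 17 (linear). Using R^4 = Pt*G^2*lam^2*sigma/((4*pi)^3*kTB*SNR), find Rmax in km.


G_lin = 10^(33/10) = 1995.262315
R^4 = 1000 * 1995.262315^2 * 0.059^2 * 4.5 / ((4*pi)^3 * 1.38e-23 * 290 * 1000000.0 * 17)
R^4 = 4.61914e17 m^4
R_max = (4.61914e17)^(1/4) = 26070.0 m = 26.1 km

26.1 km


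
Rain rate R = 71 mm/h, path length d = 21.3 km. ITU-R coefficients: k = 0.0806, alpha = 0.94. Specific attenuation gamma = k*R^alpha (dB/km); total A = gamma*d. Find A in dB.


gamma = 0.0806 * 71^0.94 = 4.431165 dB/km
A = 4.431165 * 21.3 = 94.38 dB

94.38 dB


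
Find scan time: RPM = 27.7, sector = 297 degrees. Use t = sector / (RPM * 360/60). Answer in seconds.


t = 297 / (27.7 * 360) * 60 = 1.79 s

1.79 s


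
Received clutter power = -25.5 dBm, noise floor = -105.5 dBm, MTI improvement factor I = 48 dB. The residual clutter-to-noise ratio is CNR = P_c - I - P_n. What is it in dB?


CNR = -25.5 - 48 - (-105.5) = 32.0 dB

32.0 dB


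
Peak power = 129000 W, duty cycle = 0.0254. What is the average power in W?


P_avg = 129000 * 0.0254 = 3276.6 W

3276.6 W


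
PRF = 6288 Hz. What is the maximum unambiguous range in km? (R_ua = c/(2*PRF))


R_ua = 3e8 / (2 * 6288) = 23855.0 m = 23.9 km

23.9 km


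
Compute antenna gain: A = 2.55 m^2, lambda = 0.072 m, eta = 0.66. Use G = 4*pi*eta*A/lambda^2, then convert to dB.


G_linear = 4*pi*0.66*2.55/0.072^2 = 4079.71
G_dB = 10*log10(4079.71) = 36.1 dB

36.1 dB


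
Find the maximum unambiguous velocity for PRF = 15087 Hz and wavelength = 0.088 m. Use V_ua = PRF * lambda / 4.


V_ua = 15087 * 0.088 / 4 = 331.9 m/s

331.9 m/s


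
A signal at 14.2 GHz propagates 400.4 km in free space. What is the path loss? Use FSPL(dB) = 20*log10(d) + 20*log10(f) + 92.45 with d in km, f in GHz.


20*log10(400.4) = 52.05
20*log10(14.2) = 23.05
FSPL = 167.5 dB

167.5 dB


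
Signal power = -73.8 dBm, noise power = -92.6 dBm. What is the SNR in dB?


SNR = -73.8 - (-92.6) = 18.8 dB

18.8 dB


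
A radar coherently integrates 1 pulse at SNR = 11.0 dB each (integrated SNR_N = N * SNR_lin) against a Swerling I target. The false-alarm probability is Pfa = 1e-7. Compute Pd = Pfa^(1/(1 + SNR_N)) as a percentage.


SNR_lin = 10^(11.0/10) = 12.58925
SNR_N = 1 * 12.58925 = 12.58925
1/(1 + SNR_N) = 1/13.58925 = 0.0735876
Pd = (1e-7)^0.0735876 = 0.30541
Pd = 30.5%

30.5%


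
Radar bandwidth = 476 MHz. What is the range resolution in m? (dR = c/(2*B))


dR = 3e8 / (2 * 476000000.0) = 0.32 m

0.32 m


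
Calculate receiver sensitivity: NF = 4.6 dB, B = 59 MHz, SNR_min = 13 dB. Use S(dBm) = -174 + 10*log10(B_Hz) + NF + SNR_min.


10*log10(59000000.0) = 77.71
S = -174 + 77.71 + 4.6 + 13 = -78.7 dBm

-78.7 dBm


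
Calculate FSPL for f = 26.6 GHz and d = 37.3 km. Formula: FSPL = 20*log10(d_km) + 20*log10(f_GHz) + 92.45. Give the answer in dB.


20*log10(37.3) = 31.43
20*log10(26.6) = 28.5
FSPL = 152.4 dB

152.4 dB


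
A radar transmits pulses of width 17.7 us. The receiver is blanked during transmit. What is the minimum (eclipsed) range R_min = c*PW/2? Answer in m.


R_min = 3e8 * 17.7e-6 / 2 = 2655.0 m

2655.0 m


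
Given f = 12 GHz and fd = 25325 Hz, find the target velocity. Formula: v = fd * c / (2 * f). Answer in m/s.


v = 25325 * 3e8 / (2 * 12000000000.0) = 316.6 m/s

316.6 m/s


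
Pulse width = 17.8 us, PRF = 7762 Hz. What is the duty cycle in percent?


DC = 17.8e-6 * 7762 * 100 = 13.82%

13.82%


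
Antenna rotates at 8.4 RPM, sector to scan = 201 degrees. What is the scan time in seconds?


t = 201 / (8.4 * 360) * 60 = 3.99 s

3.99 s


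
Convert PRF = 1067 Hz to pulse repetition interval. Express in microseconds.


PRI = 1/1067 = 0.0009372071 s = 937.2 us

937.2 us


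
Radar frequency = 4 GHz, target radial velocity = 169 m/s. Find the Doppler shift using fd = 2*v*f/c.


fd = 2 * 169 * 4000000000.0 / 3e8 = 4506.7 Hz

4506.7 Hz


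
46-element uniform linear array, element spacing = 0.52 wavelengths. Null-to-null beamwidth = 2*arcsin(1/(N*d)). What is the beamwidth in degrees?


1/(N*d) = 1/(46*0.52) = 0.041806
BW = 2*arcsin(0.041806) = 4.8 degrees

4.8 degrees


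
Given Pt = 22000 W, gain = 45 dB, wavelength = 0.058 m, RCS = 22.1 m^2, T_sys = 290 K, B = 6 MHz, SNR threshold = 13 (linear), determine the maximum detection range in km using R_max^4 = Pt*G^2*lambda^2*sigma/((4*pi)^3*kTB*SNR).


G_lin = 10^(45/10) = 31622.776602
R^4 = 22000 * 31622.776602^2 * 0.058^2 * 22.1 / ((4*pi)^3 * 1.38e-23 * 290 * 6000000.0 * 13)
R^4 = 2.6404e21 m^4
R_max = (2.6404e21)^(1/4) = 226682.2 m = 226.7 km

226.7 km


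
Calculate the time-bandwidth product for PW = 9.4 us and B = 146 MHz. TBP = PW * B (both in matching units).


TBP = 9.4 * 146 = 1372.4

1372.4


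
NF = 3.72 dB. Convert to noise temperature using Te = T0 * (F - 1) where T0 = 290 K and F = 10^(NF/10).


NF_lin = 10^(3.72/10) = 2.355049
Te = 290 * (2.355049 - 1) = 393.0 K

393.0 K


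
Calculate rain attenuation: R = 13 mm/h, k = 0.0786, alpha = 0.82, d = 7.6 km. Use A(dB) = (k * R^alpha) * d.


gamma = 0.0786 * 13^0.82 = 0.643956 dB/km
A = 0.643956 * 7.6 = 4.89 dB

4.89 dB


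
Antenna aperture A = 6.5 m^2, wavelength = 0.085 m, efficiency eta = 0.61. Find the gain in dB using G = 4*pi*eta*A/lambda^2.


G_linear = 4*pi*0.61*6.5/0.085^2 = 6896.29
G_dB = 10*log10(6896.29) = 38.4 dB

38.4 dB


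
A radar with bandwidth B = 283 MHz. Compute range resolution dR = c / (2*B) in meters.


dR = 3e8 / (2 * 283000000.0) = 0.53 m

0.53 m


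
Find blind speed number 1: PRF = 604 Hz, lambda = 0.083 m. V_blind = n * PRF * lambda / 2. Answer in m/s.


V_blind = 1 * 604 * 0.083 / 2 = 25.1 m/s

25.1 m/s


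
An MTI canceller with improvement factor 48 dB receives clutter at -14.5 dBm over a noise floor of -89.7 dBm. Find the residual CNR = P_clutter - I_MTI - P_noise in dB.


CNR = -14.5 - 48 - (-89.7) = 27.2 dB

27.2 dB


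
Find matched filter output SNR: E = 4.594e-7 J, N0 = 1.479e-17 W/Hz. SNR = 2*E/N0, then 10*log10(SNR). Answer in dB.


SNR_lin = 2 * 4.594e-7 / 1.479e-17 = 6.212e10
SNR_dB = 10*log10(6.212e10) = 107.9 dB

107.9 dB


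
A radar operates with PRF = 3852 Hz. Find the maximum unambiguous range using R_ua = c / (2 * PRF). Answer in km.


R_ua = 3e8 / (2 * 3852) = 38940.8 m = 38.9 km

38.9 km


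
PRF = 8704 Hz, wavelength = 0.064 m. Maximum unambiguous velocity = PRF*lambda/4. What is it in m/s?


V_ua = 8704 * 0.064 / 4 = 139.3 m/s

139.3 m/s


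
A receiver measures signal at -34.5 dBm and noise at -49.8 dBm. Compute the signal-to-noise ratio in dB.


SNR = -34.5 - (-49.8) = 15.3 dB

15.3 dB


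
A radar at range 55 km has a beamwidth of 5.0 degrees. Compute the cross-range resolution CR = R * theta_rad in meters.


BW_rad = 0.087266463
CR = 55000 * 0.087266463 = 4799.7 m

4799.7 m


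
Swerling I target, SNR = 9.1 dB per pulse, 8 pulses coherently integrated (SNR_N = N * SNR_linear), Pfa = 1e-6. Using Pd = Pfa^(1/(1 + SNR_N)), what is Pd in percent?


SNR_lin = 10^(9.1/10) = 8.12831
SNR_N = 8 * 8.12831 = 65.02648
1/(1 + SNR_N) = 1/66.02648 = 0.0151454
Pd = (1e-6)^0.0151454 = 0.8112
Pd = 81.1%

81.1%


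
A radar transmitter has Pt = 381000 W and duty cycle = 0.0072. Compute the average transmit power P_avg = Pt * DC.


P_avg = 381000 * 0.0072 = 2743.2 W

2743.2 W


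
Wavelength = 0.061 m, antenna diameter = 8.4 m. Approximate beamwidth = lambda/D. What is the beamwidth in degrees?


BW_rad = 0.061 / 8.4 = 0.007262
BW_deg = 0.42 degrees

0.42 degrees


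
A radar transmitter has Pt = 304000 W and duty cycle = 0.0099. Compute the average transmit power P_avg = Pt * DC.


P_avg = 304000 * 0.0099 = 3009.6 W

3009.6 W


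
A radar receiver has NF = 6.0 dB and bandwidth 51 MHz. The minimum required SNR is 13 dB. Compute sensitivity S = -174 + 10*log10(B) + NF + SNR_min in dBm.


10*log10(51000000.0) = 77.08
S = -174 + 77.08 + 6.0 + 13 = -77.9 dBm

-77.9 dBm


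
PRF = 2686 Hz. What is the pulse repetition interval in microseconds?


PRI = 1/2686 = 0.0003723008 s = 372.3 us

372.3 us


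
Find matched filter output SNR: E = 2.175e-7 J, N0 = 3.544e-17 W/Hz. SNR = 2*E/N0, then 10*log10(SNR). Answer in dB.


SNR_lin = 2 * 2.175e-7 / 3.544e-17 = 1.227e10
SNR_dB = 10*log10(1.227e10) = 100.9 dB

100.9 dB


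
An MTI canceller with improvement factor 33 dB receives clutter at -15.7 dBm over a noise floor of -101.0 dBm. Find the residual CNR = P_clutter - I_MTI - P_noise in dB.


CNR = -15.7 - 33 - (-101.0) = 52.3 dB

52.3 dB


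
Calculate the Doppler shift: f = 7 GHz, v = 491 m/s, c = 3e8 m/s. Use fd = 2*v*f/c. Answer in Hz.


fd = 2 * 491 * 7000000000.0 / 3e8 = 22913.3 Hz

22913.3 Hz


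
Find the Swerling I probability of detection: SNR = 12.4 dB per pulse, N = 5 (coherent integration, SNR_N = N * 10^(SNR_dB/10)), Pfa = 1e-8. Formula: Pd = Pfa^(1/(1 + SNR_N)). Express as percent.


SNR_lin = 10^(12.4/10) = 17.37801
SNR_N = 5 * 17.37801 = 86.89005
1/(1 + SNR_N) = 1/87.89005 = 0.0113779
Pd = (1e-8)^0.0113779 = 0.81092
Pd = 81.1%

81.1%


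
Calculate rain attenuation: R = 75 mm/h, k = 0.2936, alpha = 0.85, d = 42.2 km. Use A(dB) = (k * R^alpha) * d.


gamma = 0.2936 * 75^0.85 = 11.522803 dB/km
A = 11.522803 * 42.2 = 486.26 dB

486.26 dB


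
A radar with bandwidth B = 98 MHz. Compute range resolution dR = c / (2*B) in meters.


dR = 3e8 / (2 * 98000000.0) = 1.53 m

1.53 m


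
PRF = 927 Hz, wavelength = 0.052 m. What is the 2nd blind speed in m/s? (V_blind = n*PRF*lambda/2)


V_blind = 2 * 927 * 0.052 / 2 = 48.2 m/s

48.2 m/s


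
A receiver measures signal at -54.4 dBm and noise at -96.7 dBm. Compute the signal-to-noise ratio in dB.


SNR = -54.4 - (-96.7) = 42.3 dB

42.3 dB


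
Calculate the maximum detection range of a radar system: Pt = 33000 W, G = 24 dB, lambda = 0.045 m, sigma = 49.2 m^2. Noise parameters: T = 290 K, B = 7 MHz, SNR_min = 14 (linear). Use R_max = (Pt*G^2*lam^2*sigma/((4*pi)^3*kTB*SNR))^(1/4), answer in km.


G_lin = 10^(24/10) = 251.188643
R^4 = 33000 * 251.188643^2 * 0.045^2 * 49.2 / ((4*pi)^3 * 1.38e-23 * 290 * 7000000.0 * 14)
R^4 = 2.66545e17 m^4
R_max = (2.66545e17)^(1/4) = 22721.8 m = 22.7 km

22.7 km


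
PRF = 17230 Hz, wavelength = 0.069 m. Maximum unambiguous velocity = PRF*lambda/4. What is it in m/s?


V_ua = 17230 * 0.069 / 4 = 297.2 m/s

297.2 m/s


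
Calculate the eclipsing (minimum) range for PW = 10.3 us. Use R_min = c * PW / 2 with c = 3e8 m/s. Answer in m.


R_min = 3e8 * 10.3e-6 / 2 = 1545.0 m

1545.0 m


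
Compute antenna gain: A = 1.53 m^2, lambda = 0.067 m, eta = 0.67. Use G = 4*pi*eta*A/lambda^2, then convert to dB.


G_linear = 4*pi*0.67*1.53/0.067^2 = 2869.63
G_dB = 10*log10(2869.63) = 34.6 dB

34.6 dB


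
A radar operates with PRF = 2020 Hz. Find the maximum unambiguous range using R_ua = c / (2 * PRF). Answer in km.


R_ua = 3e8 / (2 * 2020) = 74257.4 m = 74.3 km

74.3 km


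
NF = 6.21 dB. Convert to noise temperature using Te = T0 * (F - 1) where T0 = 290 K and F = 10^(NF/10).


NF_lin = 10^(6.21/10) = 4.178304
Te = 290 * (4.178304 - 1) = 921.7 K

921.7 K


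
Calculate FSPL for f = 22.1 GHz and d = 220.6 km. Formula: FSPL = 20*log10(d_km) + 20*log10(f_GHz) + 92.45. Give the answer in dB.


20*log10(220.6) = 46.87
20*log10(22.1) = 26.89
FSPL = 166.2 dB

166.2 dB


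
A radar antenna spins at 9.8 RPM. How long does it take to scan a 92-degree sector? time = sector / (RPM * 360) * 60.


t = 92 / (9.8 * 360) * 60 = 1.56 s

1.56 s


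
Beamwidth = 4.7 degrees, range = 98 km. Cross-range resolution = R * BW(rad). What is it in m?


BW_rad = 0.082030475
CR = 98000 * 0.082030475 = 8039.0 m

8039.0 m


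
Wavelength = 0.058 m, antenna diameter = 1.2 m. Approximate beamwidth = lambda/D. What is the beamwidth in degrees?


BW_rad = 0.058 / 1.2 = 0.048333
BW_deg = 2.77 degrees

2.77 degrees


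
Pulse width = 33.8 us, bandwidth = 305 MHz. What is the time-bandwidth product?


TBP = 33.8 * 305 = 10309.0

10309.0


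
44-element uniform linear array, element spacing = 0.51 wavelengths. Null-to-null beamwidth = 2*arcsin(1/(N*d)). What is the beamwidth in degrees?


1/(N*d) = 1/(44*0.51) = 0.044563
BW = 2*arcsin(0.044563) = 5.1 degrees

5.1 degrees


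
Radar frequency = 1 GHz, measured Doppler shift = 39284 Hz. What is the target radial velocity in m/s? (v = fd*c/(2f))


v = 39284 * 3e8 / (2 * 1000000000.0) = 5892.6 m/s

5892.6 m/s


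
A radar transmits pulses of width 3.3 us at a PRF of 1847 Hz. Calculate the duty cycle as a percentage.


DC = 3.3e-6 * 1847 * 100 = 0.61%

0.61%


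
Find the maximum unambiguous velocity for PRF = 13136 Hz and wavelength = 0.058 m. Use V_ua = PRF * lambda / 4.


V_ua = 13136 * 0.058 / 4 = 190.5 m/s

190.5 m/s


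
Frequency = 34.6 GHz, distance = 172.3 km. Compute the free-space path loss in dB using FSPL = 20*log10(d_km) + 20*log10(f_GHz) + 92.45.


20*log10(172.3) = 44.73
20*log10(34.6) = 30.78
FSPL = 168.0 dB

168.0 dB


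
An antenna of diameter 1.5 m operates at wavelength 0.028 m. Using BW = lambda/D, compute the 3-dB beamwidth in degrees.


BW_rad = 0.028 / 1.5 = 0.018667
BW_deg = 1.07 degrees

1.07 degrees


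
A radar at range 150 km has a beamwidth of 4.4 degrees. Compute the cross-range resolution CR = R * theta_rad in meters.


BW_rad = 0.076794487
CR = 150000 * 0.076794487 = 11519.2 m

11519.2 m


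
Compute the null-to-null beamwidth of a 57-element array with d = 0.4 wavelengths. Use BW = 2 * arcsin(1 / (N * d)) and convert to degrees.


1/(N*d) = 1/(57*0.4) = 0.04386
BW = 2*arcsin(0.04386) = 5.0 degrees

5.0 degrees


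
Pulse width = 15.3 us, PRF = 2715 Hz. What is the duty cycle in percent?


DC = 15.3e-6 * 2715 * 100 = 4.15%

4.15%


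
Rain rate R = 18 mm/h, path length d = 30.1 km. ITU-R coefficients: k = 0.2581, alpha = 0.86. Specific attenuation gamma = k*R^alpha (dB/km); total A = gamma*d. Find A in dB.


gamma = 0.2581 * 18^0.86 = 3.099719 dB/km
A = 3.099719 * 30.1 = 93.3 dB

93.3 dB


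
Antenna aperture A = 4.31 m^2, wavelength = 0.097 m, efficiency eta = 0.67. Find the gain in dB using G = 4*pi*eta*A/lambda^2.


G_linear = 4*pi*0.67*4.31/0.097^2 = 3856.72
G_dB = 10*log10(3856.72) = 35.9 dB

35.9 dB


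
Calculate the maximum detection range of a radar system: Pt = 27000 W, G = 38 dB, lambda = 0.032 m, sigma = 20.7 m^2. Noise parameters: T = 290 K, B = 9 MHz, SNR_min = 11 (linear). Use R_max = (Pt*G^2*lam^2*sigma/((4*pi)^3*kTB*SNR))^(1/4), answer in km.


G_lin = 10^(38/10) = 6309.573445
R^4 = 27000 * 6309.573445^2 * 0.032^2 * 20.7 / ((4*pi)^3 * 1.38e-23 * 290 * 9000000.0 * 11)
R^4 = 2.89796e19 m^4
R_max = (2.89796e19)^(1/4) = 73370.8 m = 73.4 km

73.4 km


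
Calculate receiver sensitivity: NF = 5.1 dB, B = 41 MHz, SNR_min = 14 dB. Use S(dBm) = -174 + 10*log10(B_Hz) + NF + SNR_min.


10*log10(41000000.0) = 76.13
S = -174 + 76.13 + 5.1 + 14 = -78.8 dBm

-78.8 dBm


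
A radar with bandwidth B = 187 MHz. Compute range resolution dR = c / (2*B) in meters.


dR = 3e8 / (2 * 187000000.0) = 0.8 m

0.8 m


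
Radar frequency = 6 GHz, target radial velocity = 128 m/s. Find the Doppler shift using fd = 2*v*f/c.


fd = 2 * 128 * 6000000000.0 / 3e8 = 5120.0 Hz

5120.0 Hz


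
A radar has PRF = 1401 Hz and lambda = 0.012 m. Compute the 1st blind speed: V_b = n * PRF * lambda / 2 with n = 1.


V_blind = 1 * 1401 * 0.012 / 2 = 8.4 m/s

8.4 m/s


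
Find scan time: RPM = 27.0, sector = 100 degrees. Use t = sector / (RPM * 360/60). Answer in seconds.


t = 100 / (27.0 * 360) * 60 = 0.62 s

0.62 s


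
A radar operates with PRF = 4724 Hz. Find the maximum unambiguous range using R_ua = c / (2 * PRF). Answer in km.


R_ua = 3e8 / (2 * 4724) = 31752.8 m = 31.8 km

31.8 km


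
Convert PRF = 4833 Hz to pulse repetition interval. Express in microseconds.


PRI = 1/4833 = 0.0002069108 s = 206.9 us

206.9 us


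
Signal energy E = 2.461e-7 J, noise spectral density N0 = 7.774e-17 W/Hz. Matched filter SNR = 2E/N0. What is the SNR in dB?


SNR_lin = 2 * 2.461e-7 / 7.774e-17 = 6.331e9
SNR_dB = 10*log10(6.331e9) = 98.0 dB

98.0 dB


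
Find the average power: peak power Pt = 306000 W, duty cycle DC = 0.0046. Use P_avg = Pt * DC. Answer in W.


P_avg = 306000 * 0.0046 = 1407.6 W

1407.6 W


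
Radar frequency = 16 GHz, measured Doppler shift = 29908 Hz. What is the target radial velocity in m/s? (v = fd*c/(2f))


v = 29908 * 3e8 / (2 * 16000000000.0) = 280.4 m/s

280.4 m/s


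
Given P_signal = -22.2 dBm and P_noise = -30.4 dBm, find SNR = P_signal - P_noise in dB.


SNR = -22.2 - (-30.4) = 8.2 dB

8.2 dB


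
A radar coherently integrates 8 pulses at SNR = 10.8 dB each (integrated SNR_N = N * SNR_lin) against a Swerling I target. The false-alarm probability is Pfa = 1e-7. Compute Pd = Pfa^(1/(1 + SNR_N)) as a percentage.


SNR_lin = 10^(10.8/10) = 12.02264
SNR_N = 8 * 12.02264 = 96.18112
1/(1 + SNR_N) = 1/97.18112 = 0.0102901
Pd = (1e-7)^0.0102901 = 0.84717
Pd = 84.7%

84.7%


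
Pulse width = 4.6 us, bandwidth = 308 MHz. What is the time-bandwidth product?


TBP = 4.6 * 308 = 1416.8

1416.8


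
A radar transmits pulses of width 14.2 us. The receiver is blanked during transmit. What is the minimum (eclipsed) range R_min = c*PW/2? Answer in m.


R_min = 3e8 * 14.2e-6 / 2 = 2130.0 m

2130.0 m


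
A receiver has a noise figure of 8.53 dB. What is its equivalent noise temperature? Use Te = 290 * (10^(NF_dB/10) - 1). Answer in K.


NF_lin = 10^(8.53/10) = 7.12853
Te = 290 * (7.12853 - 1) = 1777.3 K

1777.3 K


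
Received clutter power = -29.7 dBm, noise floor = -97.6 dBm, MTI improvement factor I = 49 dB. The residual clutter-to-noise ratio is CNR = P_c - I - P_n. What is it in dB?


CNR = -29.7 - 49 - (-97.6) = 18.9 dB

18.9 dB


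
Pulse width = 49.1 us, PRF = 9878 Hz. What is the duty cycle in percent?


DC = 49.1e-6 * 9878 * 100 = 48.5%

48.5%


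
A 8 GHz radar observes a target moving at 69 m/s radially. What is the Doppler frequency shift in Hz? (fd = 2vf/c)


fd = 2 * 69 * 8000000000.0 / 3e8 = 3680.0 Hz

3680.0 Hz


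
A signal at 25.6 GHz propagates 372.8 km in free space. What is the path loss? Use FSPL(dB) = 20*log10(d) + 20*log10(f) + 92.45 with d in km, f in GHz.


20*log10(372.8) = 51.43
20*log10(25.6) = 28.16
FSPL = 172.0 dB

172.0 dB


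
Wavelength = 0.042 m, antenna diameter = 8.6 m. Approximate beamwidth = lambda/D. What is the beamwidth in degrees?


BW_rad = 0.042 / 8.6 = 0.004884
BW_deg = 0.28 degrees

0.28 degrees


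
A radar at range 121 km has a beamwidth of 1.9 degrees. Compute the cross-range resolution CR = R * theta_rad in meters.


BW_rad = 0.033161256
CR = 121000 * 0.033161256 = 4012.5 m

4012.5 m


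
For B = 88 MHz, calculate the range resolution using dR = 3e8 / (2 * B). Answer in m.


dR = 3e8 / (2 * 88000000.0) = 1.7 m

1.7 m


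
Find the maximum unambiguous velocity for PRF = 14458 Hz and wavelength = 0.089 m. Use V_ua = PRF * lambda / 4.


V_ua = 14458 * 0.089 / 4 = 321.7 m/s

321.7 m/s


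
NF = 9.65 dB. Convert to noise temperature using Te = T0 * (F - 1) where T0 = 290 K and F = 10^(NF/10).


NF_lin = 10^(9.65/10) = 9.225714
Te = 290 * (9.225714 - 1) = 2385.5 K

2385.5 K


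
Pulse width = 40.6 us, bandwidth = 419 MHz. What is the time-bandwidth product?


TBP = 40.6 * 419 = 17011.4

17011.4


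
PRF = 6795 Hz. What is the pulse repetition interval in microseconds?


PRI = 1/6795 = 0.000147167 s = 147.2 us

147.2 us


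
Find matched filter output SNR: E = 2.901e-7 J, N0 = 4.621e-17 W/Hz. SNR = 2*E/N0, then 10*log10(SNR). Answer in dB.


SNR_lin = 2 * 2.901e-7 / 4.621e-17 = 1.256e10
SNR_dB = 10*log10(1.256e10) = 101.0 dB

101.0 dB


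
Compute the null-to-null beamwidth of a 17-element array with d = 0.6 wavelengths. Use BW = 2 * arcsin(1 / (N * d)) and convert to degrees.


1/(N*d) = 1/(17*0.6) = 0.098039
BW = 2*arcsin(0.098039) = 11.3 degrees

11.3 degrees


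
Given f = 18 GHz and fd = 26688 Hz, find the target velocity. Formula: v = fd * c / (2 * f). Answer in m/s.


v = 26688 * 3e8 / (2 * 18000000000.0) = 222.4 m/s

222.4 m/s


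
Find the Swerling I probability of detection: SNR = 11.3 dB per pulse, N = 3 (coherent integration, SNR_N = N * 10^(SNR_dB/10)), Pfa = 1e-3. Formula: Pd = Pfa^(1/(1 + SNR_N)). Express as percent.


SNR_lin = 10^(11.3/10) = 13.48963
SNR_N = 3 * 13.48963 = 40.46889
1/(1 + SNR_N) = 1/41.46889 = 0.0241145
Pd = (1e-3)^0.0241145 = 0.84656
Pd = 84.7%

84.7%


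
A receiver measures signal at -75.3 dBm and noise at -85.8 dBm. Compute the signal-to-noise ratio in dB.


SNR = -75.3 - (-85.8) = 10.5 dB

10.5 dB


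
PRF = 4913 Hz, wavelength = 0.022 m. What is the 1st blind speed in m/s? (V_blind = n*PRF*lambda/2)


V_blind = 1 * 4913 * 0.022 / 2 = 54.0 m/s

54.0 m/s


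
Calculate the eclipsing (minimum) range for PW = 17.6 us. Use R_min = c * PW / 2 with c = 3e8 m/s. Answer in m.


R_min = 3e8 * 17.6e-6 / 2 = 2640.0 m

2640.0 m


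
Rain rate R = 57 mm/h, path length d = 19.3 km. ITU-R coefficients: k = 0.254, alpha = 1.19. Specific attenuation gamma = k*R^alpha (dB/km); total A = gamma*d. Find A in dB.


gamma = 0.254 * 57^1.19 = 31.21223 dB/km
A = 31.21223 * 19.3 = 602.4 dB

602.4 dB


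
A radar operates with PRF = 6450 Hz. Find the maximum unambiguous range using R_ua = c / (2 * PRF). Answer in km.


R_ua = 3e8 / (2 * 6450) = 23255.8 m = 23.3 km

23.3 km


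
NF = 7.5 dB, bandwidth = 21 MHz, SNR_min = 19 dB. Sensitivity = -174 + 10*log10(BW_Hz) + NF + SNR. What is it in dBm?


10*log10(21000000.0) = 73.22
S = -174 + 73.22 + 7.5 + 19 = -74.3 dBm

-74.3 dBm


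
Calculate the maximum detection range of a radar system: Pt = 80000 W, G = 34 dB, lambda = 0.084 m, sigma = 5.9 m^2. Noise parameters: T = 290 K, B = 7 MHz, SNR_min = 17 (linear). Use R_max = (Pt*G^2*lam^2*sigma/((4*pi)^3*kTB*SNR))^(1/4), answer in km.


G_lin = 10^(34/10) = 2511.886432
R^4 = 80000 * 2511.886432^2 * 0.084^2 * 5.9 / ((4*pi)^3 * 1.38e-23 * 290 * 7000000.0 * 17)
R^4 = 2.22355e19 m^4
R_max = (2.22355e19)^(1/4) = 68669.2 m = 68.7 km

68.7 km


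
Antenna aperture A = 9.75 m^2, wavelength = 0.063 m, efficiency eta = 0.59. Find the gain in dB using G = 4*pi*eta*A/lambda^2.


G_linear = 4*pi*0.59*9.75/0.063^2 = 18213.16
G_dB = 10*log10(18213.16) = 42.6 dB

42.6 dB


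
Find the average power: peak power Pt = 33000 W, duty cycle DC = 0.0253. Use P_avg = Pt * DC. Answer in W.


P_avg = 33000 * 0.0253 = 834.9 W

834.9 W


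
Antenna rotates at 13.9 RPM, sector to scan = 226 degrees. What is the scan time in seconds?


t = 226 / (13.9 * 360) * 60 = 2.71 s

2.71 s


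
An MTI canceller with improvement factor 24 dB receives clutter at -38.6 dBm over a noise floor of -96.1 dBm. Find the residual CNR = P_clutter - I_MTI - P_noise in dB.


CNR = -38.6 - 24 - (-96.1) = 33.5 dB

33.5 dB


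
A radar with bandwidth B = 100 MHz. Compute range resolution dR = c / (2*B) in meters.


dR = 3e8 / (2 * 100000000.0) = 1.5 m

1.5 m


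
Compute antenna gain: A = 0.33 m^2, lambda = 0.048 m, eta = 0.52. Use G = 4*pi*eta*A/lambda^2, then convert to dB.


G_linear = 4*pi*0.52*0.33/0.048^2 = 935.93
G_dB = 10*log10(935.93) = 29.7 dB

29.7 dB


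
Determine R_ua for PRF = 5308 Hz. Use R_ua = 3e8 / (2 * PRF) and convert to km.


R_ua = 3e8 / (2 * 5308) = 28259.2 m = 28.3 km

28.3 km


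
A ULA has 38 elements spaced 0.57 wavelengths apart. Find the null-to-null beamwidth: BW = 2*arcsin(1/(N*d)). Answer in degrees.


1/(N*d) = 1/(38*0.57) = 0.046168
BW = 2*arcsin(0.046168) = 5.3 degrees

5.3 degrees


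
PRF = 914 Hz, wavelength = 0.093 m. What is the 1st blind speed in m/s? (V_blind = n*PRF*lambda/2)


V_blind = 1 * 914 * 0.093 / 2 = 42.5 m/s

42.5 m/s


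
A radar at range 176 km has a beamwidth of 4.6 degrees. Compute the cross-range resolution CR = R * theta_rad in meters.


BW_rad = 0.080285146
CR = 176000 * 0.080285146 = 14130.2 m

14130.2 m


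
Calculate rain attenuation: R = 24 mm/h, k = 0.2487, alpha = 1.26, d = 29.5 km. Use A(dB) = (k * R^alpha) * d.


gamma = 0.2487 * 24^1.26 = 13.637726 dB/km
A = 13.637726 * 29.5 = 402.31 dB

402.31 dB


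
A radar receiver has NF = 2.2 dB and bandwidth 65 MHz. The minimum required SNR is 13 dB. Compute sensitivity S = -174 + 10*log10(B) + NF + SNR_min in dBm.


10*log10(65000000.0) = 78.13
S = -174 + 78.13 + 2.2 + 13 = -80.7 dBm

-80.7 dBm


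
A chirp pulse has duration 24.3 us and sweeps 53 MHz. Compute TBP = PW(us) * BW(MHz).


TBP = 24.3 * 53 = 1287.9

1287.9


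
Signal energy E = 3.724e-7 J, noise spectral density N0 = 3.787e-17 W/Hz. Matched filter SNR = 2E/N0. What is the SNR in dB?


SNR_lin = 2 * 3.724e-7 / 3.787e-17 = 1.967e10
SNR_dB = 10*log10(1.967e10) = 102.9 dB

102.9 dB


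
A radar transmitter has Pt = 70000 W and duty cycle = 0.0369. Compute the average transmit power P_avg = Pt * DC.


P_avg = 70000 * 0.0369 = 2583.0 W

2583.0 W


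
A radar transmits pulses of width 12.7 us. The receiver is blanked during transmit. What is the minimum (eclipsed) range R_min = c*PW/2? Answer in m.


R_min = 3e8 * 12.7e-6 / 2 = 1905.0 m

1905.0 m


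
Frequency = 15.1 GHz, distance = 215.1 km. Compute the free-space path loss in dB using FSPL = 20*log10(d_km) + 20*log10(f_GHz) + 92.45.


20*log10(215.1) = 46.65
20*log10(15.1) = 23.58
FSPL = 162.7 dB

162.7 dB


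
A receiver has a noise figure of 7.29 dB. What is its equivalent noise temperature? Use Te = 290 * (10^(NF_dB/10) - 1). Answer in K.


NF_lin = 10^(7.29/10) = 5.357967
Te = 290 * (5.357967 - 1) = 1263.8 K

1263.8 K


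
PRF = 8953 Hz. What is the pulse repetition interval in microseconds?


PRI = 1/8953 = 0.0001116944 s = 111.7 us

111.7 us
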